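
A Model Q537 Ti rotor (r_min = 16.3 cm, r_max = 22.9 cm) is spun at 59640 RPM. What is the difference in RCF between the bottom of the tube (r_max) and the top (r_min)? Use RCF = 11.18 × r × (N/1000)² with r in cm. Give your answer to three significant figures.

RCF_max = 11.18 × 22.9 × (59.64)² = 11.18 × 22.9 × 3,556.9296 ≈ 910,652.2 × g
RCF_min = 11.18 × 16.3 × (59.64)² = 11.18 × 16.3 × 3,556.9296 ≈ 648,193.5 × g
ΔRCF = 910,652.2 − 648,193.5 = 262,458.7

ΔRCF ≈ 262000 ×g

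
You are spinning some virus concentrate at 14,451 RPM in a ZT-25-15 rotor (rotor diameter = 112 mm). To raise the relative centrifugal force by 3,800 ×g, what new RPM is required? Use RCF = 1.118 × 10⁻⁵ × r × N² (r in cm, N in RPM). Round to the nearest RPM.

r = 112 mm / 2 = 56 mm = 5.6 cm
Current RCF = 1.118 × 10⁻⁵ × 5.6 × (14451)² = 1.118 × 10⁻⁵ × 5.6 × 208,831,401 ≈ 13,074.5 × g
Target RCF = 13,074.5 + 3,800 = 16,874.5 × g
N² = 16,874.5 / (6.2608 × 10⁻⁵) = 269,526,259
N ≈ √269,526,259 ≈ 16,417.3

16417 RPM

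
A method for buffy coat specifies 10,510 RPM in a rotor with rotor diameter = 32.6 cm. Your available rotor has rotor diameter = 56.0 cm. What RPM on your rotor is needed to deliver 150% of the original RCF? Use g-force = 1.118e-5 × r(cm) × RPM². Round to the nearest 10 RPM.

≈ 9820 RPM

Original rotor: r = 32.6 / 2 = 16.3 cm
RCF = 1.118 × 10⁻⁵ × r × N²
RCF_original = 1.118 × 10⁻⁵ × 16.3 × (10510)² = 1.118 × 10⁻⁵ × 16.3 × 110,460,100 ≈ 20,129.6 × g
Target RCF = 1.5 × 20,129.6 ≈ 30,194.4 × g
Your rotor: r = 56.0 / 2 = 28 cm
30,194.4 = 1.118 × 10⁻⁵ × 28 × N²
N² = 30,194.4 / (31.304 × 10⁻⁵) = 96,455,405
N ≈ √96,455,405 ≈ 9,821.2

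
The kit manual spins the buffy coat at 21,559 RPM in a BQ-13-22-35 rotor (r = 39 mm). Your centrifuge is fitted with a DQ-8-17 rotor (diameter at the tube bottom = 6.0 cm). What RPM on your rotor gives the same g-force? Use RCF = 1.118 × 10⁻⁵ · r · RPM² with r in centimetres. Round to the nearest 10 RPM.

Original rotor: r = 39 mm = 3.9 cm
RCF = 1.118 × 10⁻⁵ × r × N²
RCF_original = 1.118 × 10⁻⁵ × 3.9 × (21559)² = 1.118 × 10⁻⁵ × 3.9 × 464,790,481 ≈ 20,265.8 × g
Your rotor: r = 6.0 / 2 = 3 cm
20,265.8 = 1.118 × 10⁻⁵ × 3 × N²
N² = 20,265.8 / (3.354 × 10⁻⁵) = 604,227,788
N ≈ √604,227,788 ≈ 24,581.0

≈ 24580 RPM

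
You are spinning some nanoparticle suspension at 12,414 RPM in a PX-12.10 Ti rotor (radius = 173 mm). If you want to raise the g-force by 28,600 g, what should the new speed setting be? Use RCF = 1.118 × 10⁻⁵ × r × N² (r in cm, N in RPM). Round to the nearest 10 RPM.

r = 173 mm = 17.3 cm
Current RCF = 1.118 × 10⁻⁵ × 17.3 × (12414)² = 1.118 × 10⁻⁵ × 17.3 × 154,107,396 ≈ 29,806.5 × g
Target RCF = 29,806.5 + 28,600 = 58,406.5 × g
N² = 58,406.5 / (19.3414 × 10⁻⁵) = 301,976,589
N ≈ √301,976,589 ≈ 17,377.5

≈ 17380 RPM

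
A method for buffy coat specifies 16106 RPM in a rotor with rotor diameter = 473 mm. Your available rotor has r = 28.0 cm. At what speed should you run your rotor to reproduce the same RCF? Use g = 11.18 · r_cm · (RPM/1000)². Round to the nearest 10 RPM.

14800 RPM

Original rotor: r = 473 mm / 2 = 236.5 mm = 23.65 cm
RCF_original = 11.18 × 23.65 × (16.106)² = 11.18 × 23.65 × 259.403236 ≈ 68,588 × g
68,588 = 11.18 × 28 × (N/1000)²
(N/1000)² = 68,588 / 313.04 = 219.103
N = 1000 × √219.103 ≈ 14,802.1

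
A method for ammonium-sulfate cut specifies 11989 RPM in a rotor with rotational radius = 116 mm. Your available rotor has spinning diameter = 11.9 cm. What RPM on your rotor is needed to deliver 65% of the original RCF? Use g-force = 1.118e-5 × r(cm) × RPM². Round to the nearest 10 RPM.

Original rotor: r = 116 mm = 11.6 cm
RCF_original = 1.118 × 10⁻⁵ × 11.6 × (11989)² = 1.118 × 10⁻⁵ × 11.6 × 143,736,121 ≈ 18,640.9 × g
Target RCF = 0.65 × 18,640.9 ≈ 12,116.6 × g
Your rotor: r = 11.9 / 2 = 5.95 cm
12,116.6 = 1.118 × 10⁻⁵ × 5.95 × N²
N² = 12,116.6 / (6.6521 × 10⁻⁵) = 182,146,991
N ≈ √182,146,991 ≈ 13,496.2

≈ 13500 RPM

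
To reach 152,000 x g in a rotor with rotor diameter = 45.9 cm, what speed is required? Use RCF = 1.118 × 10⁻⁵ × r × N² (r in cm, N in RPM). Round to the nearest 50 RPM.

≈ 24350 RPM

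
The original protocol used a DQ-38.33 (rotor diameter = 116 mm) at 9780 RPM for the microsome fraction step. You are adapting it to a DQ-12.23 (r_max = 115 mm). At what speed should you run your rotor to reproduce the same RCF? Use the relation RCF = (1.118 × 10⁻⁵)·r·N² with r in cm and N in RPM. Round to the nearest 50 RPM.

≈ 6950 RPM

Original rotor: r = 116 mm / 2 = 58 mm = 5.8 cm
RCF = 1.118 × 10⁻⁵ × r × N²
RCF_original = 1.118 × 10⁻⁵ × 5.8 × (9780)² = 1.118 × 10⁻⁵ × 5.8 × 95,648,400 ≈ 6,202.2 × g
Your rotor: r = 115 mm = 11.5 cm
6,202.2 = 1.118 × 10⁻⁵ × 11.5 × N²
N² = 6,202.2 / (12.857 × 10⁻⁵) = 48,239,869
N ≈ √48,239,869 ≈ 6,945.5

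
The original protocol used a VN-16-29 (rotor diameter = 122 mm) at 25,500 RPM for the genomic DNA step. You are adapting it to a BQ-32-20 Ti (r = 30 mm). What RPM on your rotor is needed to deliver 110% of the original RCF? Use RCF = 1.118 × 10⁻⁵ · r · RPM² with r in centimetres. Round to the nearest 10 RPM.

≈ 38140 RPM

Original rotor: r = 122 mm / 2 = 61 mm = 6.1 cm
RCF = 1.118 × 10⁻⁵ × r × N²
RCF_original = 1.118 × 10⁻⁵ × 6.1 × (25500)² = 1.118 × 10⁻⁵ × 6.1 × 650,250,000 ≈ 44,345.7 × g
Target RCF = 1.1 × 44,345.7 ≈ 48,780.3 × g
Your rotor: r = 30 mm = 3.0 cm
48,780.3 = 1.118 × 10⁻⁵ × 3 × N²
N² = 48,780.3 / (3.354 × 10⁻⁵) = 1,454,391,771
N ≈ √1,454,391,771 ≈ 38,136.5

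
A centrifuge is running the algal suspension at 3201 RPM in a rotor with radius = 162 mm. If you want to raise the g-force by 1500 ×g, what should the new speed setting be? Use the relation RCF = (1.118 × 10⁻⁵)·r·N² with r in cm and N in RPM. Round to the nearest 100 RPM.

N₂ ≈ 4300 RPM

r = 162 mm = 16.2 cm
Current RCF = 1.118 × 10⁻⁵ × 16.2 × (3201)² = 1.118 × 10⁻⁵ × 16.2 × 10,246,401 ≈ 1,855.8 × g
Target RCF = 1,855.8 + 1,500 = 3,355.8 × g
N² = 3,355.8 / (18.1116 × 10⁻⁵) = 18,528,457
N ≈ √18,528,457 ≈ 4,304.5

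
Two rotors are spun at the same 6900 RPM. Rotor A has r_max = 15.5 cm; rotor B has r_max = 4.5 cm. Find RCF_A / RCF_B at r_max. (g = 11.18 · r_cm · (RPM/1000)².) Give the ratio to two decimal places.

3.44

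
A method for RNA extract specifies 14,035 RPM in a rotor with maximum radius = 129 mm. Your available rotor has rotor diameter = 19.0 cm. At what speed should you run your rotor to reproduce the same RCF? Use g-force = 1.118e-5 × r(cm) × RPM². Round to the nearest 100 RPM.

≈ 16400 RPM

Original rotor: r = 129 mm = 12.9 cm
RCF_original = 1.118 × 10⁻⁵ × 12.9 × (14035)² = 1.118 × 10⁻⁵ × 12.9 × 196,981,225 ≈ 28,409 × g
Your rotor: r = 19.0 / 2 = 9.5 cm
28,409 = 1.118 × 10⁻⁵ × 9.5 × N²
N² = 28,409 / (10.621 × 10⁻⁵) = 267,479,522
N ≈ √267,479,522 ≈ 16,354.8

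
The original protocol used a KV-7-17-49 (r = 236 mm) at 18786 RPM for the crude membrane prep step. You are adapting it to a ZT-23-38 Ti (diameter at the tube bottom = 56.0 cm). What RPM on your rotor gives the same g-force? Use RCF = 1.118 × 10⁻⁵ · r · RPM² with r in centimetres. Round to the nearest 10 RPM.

≈ 17250 RPM

Original rotor: r = 236 mm = 23.6 cm
RCF_original = 1.118 × 10⁻⁵ × 23.6 × (18786)² = 1.118 × 10⁻⁵ × 23.6 × 352,913,796 ≈ 93,115.6 × g
Your rotor: r = 56.0 / 2 = 28 cm
93,115.6 = 1.118 × 10⁻⁵ × 28 × N²
N² = 93,115.6 / (31.304 × 10⁻⁵) = 297,455,916
N ≈ √297,455,916 ≈ 17,246.9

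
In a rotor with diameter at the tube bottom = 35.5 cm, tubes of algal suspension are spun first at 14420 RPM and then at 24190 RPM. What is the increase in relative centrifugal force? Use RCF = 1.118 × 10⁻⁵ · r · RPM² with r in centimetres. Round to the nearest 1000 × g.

r = 35.5 / 2 = 17.75 cm
RCF₁ = 1.118 × 10⁻⁵ × 17.75 × (14420)² = 1.118 × 10⁻⁵ × 17.75 × 207,936,400 ≈ 41,263.9 × g
RCF₂ = 1.118 × 10⁻⁵ × 17.75 × (24190)² = 1.118 × 10⁻⁵ × 17.75 × 585,156,100 ≈ 116,121.3 × g
Increase = 116,121.3 − 41,263.9 = 74,857.4

75000 × g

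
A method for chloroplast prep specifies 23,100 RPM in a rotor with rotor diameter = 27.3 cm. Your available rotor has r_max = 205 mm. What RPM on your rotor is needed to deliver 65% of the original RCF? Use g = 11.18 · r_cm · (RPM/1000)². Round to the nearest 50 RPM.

≈ 15200 RPM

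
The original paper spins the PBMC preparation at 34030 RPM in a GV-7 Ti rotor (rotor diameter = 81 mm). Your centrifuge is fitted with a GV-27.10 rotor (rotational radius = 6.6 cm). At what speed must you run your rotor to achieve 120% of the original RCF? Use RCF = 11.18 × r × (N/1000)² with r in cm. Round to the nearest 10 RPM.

≈ 29200 RPM

Original rotor: r = 81 mm / 2 = 40.5 mm = 4.05 cm
RCF_original = 11.18 × 4.05 × (34.03)² = 11.18 × 4.05 × 1,158.0409 ≈ 52,434.9 × g
Target RCF = 1.2 × 52,434.9 ≈ 62,921.9 × g
62,921.9 = 11.18 × 6.6 × (N/1000)²
(N/1000)² = 62,921.9 / 73.788 = 852.7389
N = 1000 × √852.7389 ≈ 29,201.7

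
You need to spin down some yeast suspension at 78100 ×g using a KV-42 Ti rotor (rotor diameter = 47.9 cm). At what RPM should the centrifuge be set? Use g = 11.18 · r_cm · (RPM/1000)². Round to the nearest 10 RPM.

17080 RPM

r = 47.9 / 2 = 23.95 cm
RCF = 11.18 × r × (N/1000)²
78,100 = 11.18 × 23.95 × (N/1000)²
(N/1000)² = 78,100 / 267.761 = 291.678
N = 1000 × √291.678 ≈ 17,078.6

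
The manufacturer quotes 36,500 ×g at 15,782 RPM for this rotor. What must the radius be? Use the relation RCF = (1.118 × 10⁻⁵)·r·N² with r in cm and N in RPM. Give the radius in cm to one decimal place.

≈ 13.1 cm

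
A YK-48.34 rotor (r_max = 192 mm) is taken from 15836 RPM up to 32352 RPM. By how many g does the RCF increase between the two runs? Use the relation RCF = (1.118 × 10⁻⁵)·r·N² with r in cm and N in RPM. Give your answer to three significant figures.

171000 g

r = 192 mm = 19.2 cm
RCF₁ = 1.118 × 10⁻⁵ × 19.2 × (15836)² = 1.118 × 10⁻⁵ × 19.2 × 250,778,896 ≈ 53,831.2 × g
RCF₂ = 1.118 × 10⁻⁵ × 19.2 × (32352)² = 1.118 × 10⁻⁵ × 19.2 × 1,046,651,904 ≈ 224,670.1 × g
Increase = 224,670.1 − 53,831.2 = 170,838.9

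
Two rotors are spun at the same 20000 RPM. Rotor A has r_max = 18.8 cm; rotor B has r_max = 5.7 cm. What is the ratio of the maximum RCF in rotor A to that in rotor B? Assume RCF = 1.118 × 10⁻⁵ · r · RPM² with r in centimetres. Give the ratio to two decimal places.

At fixed N, RCF ∝ r, so RCF_A/RCF_B = r_A/r_B = 18.8 / 5.7 = 3.2982.

3.30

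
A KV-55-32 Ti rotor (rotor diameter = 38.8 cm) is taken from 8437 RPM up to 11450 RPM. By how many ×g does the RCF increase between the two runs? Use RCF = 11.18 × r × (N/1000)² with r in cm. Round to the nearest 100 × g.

13000 ×g

r = 38.8 / 2 = 19.4 cm
RCF₁ = 11.18 × 19.4 × (8.437)² = 11.18 × 19.4 × 71.182969 ≈ 15,439 × g
RCF₂ = 11.18 × 19.4 × (11.45)² = 11.18 × 19.4 × 131.1025 ≈ 28,435.1 × g
Increase = 28,435.1 − 15,439 = 12,996.1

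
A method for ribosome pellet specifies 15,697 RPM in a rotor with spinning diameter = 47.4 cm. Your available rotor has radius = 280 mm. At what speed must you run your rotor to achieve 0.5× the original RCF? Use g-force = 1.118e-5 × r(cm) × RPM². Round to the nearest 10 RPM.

10210 RPM

Original rotor: r = 47.4 / 2 = 23.7 cm
RCF_original = 1.118 × 10⁻⁵ × 23.7 × (15697)² = 1.118 × 10⁻⁵ × 23.7 × 246,395,809 ≈ 65,286.5 × g
Target RCF = 0.5 × 65,286.5 ≈ 32,643.2 × g
Your rotor: r = 280 mm = 28.0 cm
32,643.2 = 1.118 × 10⁻⁵ × 28 × N²
N² = 32,643.2 / (31.304 × 10⁻⁵) = 104,278,048
N ≈ √104,278,048 ≈ 10,211.7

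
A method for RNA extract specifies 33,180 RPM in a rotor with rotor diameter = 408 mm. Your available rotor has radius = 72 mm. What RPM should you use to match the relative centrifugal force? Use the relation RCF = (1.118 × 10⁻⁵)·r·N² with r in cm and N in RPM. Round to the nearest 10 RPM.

≈ 55850 RPM

Original rotor: r = 408 mm / 2 = 204 mm = 20.4 cm
RCF_original = 1.118 × 10⁻⁵ × 20.4 × (33180)² = 1.118 × 10⁻⁵ × 20.4 × 1,100,912,400 ≈ 251,087.3 × g
Your rotor: r = 72 mm = 7.2 cm
251,087.3 = 1.118 × 10⁻⁵ × 7.2 × N²
N² = 251,087.3 / (8.0496 × 10⁻⁵) = 3,119,251,888
N ≈ √3,119,251,888 ≈ 55,850.3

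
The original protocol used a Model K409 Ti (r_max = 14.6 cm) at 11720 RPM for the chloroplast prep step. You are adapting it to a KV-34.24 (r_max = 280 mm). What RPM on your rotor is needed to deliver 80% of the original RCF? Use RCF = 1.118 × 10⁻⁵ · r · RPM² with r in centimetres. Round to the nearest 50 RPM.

≈ 7550 RPM

RCF = 1.118 × 10⁻⁵ × r × N²
RCF_original = 1.118 × 10⁻⁵ × 14.6 × (11720)² = 1.118 × 10⁻⁵ × 14.6 × 137,358,400 ≈ 22,420.7 × g
Target RCF = 0.8 × 22,420.7 ≈ 17,936.6 × g
Your rotor: r = 280 mm = 28.0 cm
17,936.6 = 1.118 × 10⁻⁵ × 28 × N²
N² = 17,936.6 / (31.304 × 10⁻⁵) = 57,298,109
N ≈ √57,298,109 ≈ 7,569.6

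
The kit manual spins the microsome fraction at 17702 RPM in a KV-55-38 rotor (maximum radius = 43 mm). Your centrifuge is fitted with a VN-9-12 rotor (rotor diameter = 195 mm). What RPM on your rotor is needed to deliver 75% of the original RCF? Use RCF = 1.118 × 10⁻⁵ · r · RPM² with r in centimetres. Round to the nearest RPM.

Original rotor: r = 43 mm = 4.3 cm
RCF_original = 1.118 × 10⁻⁵ × 4.3 × (17702)² = 1.118 × 10⁻⁵ × 4.3 × 313,360,804 ≈ 15,064.5 × g
Target RCF = 0.75 × 15,064.5 ≈ 11,298.4 × g
Your rotor: r = 195 mm / 2 = 97.5 mm = 9.75 cm
11,298.4 = 1.118 × 10⁻⁵ × 9.75 × N²
N² = 11,298.4 / (10.9005 × 10⁻⁵) = 103,650,291
N ≈ √103,650,291 ≈ 10,180.9

≈ 10181 RPM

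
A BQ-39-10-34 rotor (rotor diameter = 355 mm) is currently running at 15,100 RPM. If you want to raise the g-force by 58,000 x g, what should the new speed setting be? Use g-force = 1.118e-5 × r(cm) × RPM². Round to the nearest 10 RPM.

≈ 22810 RPM

r = 355 mm / 2 = 177.5 mm = 17.75 cm
Current RCF = 1.118 × 10⁻⁵ × 17.75 × (15100)² = 1.118 × 10⁻⁵ × 17.75 × 228,010,000 ≈ 45,247.4 × g
Target RCF = 45,247.4 + 58,000 = 103,247.4 × g
N² = 103,247.4 / (19.8445 × 10⁻⁵) = 520,282,194
N ≈ √520,282,194 ≈ 22,809.7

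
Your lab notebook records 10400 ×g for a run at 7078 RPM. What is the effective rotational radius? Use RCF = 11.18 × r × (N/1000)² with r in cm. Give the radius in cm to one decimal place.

10400 = 11.18 × r × (7.078)²
r = 10400 / (11.18 × 50.098084) = 10400 / 560.0966 ≈ 18.568 cm

18.6 cm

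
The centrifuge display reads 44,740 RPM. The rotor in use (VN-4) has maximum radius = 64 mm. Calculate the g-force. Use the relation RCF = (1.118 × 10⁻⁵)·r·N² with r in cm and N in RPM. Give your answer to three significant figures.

≈ 143000 x g

r = 64 mm = 6.4 cm
RCF = 1.118 × 10⁻⁵ × r × N²
RCF = 1.118 × 10⁻⁵ × 6.4 × (44740)² = 1.118 × 10⁻⁵ × 6.4 × 2,001,667,600 ≈ 143,223.3 × g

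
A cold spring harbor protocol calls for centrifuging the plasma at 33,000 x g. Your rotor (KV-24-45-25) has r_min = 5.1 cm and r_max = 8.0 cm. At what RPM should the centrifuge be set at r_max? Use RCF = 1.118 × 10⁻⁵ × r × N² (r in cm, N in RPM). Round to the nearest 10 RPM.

N ≈ 19210 RPM

Use r_max = 8.0 cm.
RCF = 1.118 × 10⁻⁵ × r × N²
33,000 = 1.118 × 10⁻⁵ × 8 × N²
N² = 33,000 / (8.944 × 10⁻⁵) = 368,962,433
N ≈ √368,962,433 ≈ 19,208.4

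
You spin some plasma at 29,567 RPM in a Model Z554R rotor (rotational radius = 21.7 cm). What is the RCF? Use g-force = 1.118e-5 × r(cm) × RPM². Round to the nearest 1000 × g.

RCF = 1.118 × 10⁻⁵ × 21.7 × (29567)² = 1.118 × 10⁻⁵ × 21.7 × 874,207,489 ≈ 212,088 × g

212000 x g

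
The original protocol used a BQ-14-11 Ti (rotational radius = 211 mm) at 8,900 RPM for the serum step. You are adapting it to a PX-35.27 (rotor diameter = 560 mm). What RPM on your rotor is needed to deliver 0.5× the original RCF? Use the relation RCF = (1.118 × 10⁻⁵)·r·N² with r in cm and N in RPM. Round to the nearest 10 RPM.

5460 RPM

Original rotor: r = 211 mm = 21.1 cm
RCF = 1.118 × 10⁻⁵ × r × N²
RCF_original = 1.118 × 10⁻⁵ × 21.1 × (8900)² = 1.118 × 10⁻⁵ × 21.1 × 79,210,000 ≈ 18,685.5 × g
Target RCF = 0.5 × 18,685.5 ≈ 9,342.8 × g
Your rotor: r = 560 mm / 2 = 280 mm = 28 cm
9,342.8 = 1.118 × 10⁻⁵ × 28 × N²
N² = 9,342.8 / (31.304 × 10⁻⁵) = 29,845,387
N ≈ √29,845,387 ≈ 5,463.1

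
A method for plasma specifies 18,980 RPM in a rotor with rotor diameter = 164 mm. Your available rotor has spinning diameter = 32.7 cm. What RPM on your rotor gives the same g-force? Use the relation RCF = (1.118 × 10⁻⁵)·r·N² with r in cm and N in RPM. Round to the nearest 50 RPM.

Original rotor: r = 164 mm / 2 = 82 mm = 8.2 cm
RCF = 1.118 × 10⁻⁵ × r × N²
RCF_original = 1.118 × 10⁻⁵ × 8.2 × (18980)² = 1.118 × 10⁻⁵ × 8.2 × 360,240,400 ≈ 33,025.4 × g
Your rotor: r = 32.7 / 2 = 16.35 cm
33,025.4 = 1.118 × 10⁻⁵ × 16.35 × N²
N² = 33,025.4 / (18.2793 × 10⁻⁵) = 180,671,032
N ≈ √180,671,032 ≈ 13,441.4

13450 RPM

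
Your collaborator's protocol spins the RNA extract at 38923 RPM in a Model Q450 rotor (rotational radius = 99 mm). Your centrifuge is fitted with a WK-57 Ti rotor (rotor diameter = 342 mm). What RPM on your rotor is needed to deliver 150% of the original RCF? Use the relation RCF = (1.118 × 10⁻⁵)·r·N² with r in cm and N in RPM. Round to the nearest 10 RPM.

Original rotor: r = 99 mm = 9.9 cm
RCF = 1.118 × 10⁻⁵ × r × N²
RCF_original = 1.118 × 10⁻⁵ × 9.9 × (38923)² = 1.118 × 10⁻⁵ × 9.9 × 1,514,999,929 ≈ 167,683.2 × g
Target RCF = 1.5 × 167,683.2 ≈ 251,524.8 × g
Your rotor: r = 342 mm / 2 = 171 mm = 17.1 cm
251,524.8 = 1.118 × 10⁻⁵ × 17.1 × N²
N² = 251,524.8 / (19.1178 × 10⁻⁵) = 1,315,657,659
N ≈ √1,315,657,659 ≈ 36,272.0

≈ 36270 RPM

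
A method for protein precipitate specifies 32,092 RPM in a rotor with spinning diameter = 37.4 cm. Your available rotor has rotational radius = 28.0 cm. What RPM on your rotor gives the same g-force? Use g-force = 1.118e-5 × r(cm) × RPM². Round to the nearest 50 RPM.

≈ 26250 RPM

Original rotor: r = 37.4 / 2 = 18.7 cm
RCF_original = 1.118 × 10⁻⁵ × 18.7 × (32092)² = 1.118 × 10⁻⁵ × 18.7 × 1,029,896,464 ≈ 215,316.3 × g
215,316.3 = 1.118 × 10⁻⁵ × 28 × N²
N² = 215,316.3 / (31.304 × 10⁻⁵) = 687,823,601
N ≈ √687,823,601 ≈ 26,226.4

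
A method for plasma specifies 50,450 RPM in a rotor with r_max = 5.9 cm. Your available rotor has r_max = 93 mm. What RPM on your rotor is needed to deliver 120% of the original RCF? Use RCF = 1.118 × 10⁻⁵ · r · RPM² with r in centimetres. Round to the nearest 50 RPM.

RCF_original = 1.118 × 10⁻⁵ × 5.9 × (50450)² = 1.118 × 10⁻⁵ × 5.9 × 2,545,202,500 ≈ 167,886.6 × g
Target RCF = 1.2 × 167,886.6 ≈ 201,463.9 × g
Your rotor: r = 93 mm = 9.3 cm
201,463.9 = 1.118 × 10⁻⁵ × 9.3 × N²
N² = 201,463.9 / (10.3974 × 10⁻⁵) = 1,937,637,294
N ≈ √1,937,637,294 ≈ 44,018.6

≈ 44000 RPM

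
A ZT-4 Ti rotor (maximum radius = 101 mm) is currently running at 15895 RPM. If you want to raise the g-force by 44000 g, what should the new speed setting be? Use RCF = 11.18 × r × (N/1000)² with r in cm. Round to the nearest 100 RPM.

25300 RPM

r = 101 mm = 10.1 cm
Current RCF = 11.18 × 10.1 × (15.895)² = 11.18 × 10.1 × 252.651025 ≈ 28,528.8 × g
Target RCF = 28,528.8 + 44,000 = 72,528.8 × g
(N/1000)² = 72,528.8 / 112.918 = 642.3139
N = 1000 × √642.3139 ≈ 25,343.9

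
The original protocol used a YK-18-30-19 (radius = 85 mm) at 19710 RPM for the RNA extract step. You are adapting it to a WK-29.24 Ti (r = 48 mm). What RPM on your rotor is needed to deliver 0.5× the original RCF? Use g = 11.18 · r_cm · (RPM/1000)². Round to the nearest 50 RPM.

Original rotor: r = 85 mm = 8.5 cm
RCF_original = 11.18 × 8.5 × (19.71)² = 11.18 × 8.5 × 388.4841 ≈ 36,917.6 × g
Target RCF = 0.5 × 36,917.6 ≈ 18,458.8 × g
Your rotor: r = 48 mm = 4.8 cm
18,458.8 = 11.18 × 4.8 × (N/1000)²
(N/1000)² = 18,458.8 / 53.664 = 343.9699
N = 1000 × √343.9699 ≈ 18,546.4

≈ 18550 RPM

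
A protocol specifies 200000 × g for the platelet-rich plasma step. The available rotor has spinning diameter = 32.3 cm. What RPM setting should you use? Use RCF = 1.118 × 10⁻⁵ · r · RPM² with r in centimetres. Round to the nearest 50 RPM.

r = 32.3 / 2 = 16.15 cm
200,000 = 1.118 × 10⁻⁵ × 16.15 × N²
N² = 200,000 / (18.0557 × 10⁻⁵) = 1,107,683,446
N ≈ √1,107,683,446 ≈ 33,281.9

≈ 33300 RPM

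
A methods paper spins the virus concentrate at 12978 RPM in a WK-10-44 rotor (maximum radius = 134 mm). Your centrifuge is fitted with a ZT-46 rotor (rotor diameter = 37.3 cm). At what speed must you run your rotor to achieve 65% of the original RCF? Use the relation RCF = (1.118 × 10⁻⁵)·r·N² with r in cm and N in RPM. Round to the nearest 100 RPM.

Original rotor: r = 134 mm = 13.4 cm
RCF_original = 1.118 × 10⁻⁵ × 13.4 × (12978)² = 1.118 × 10⁻⁵ × 13.4 × 168,428,484 ≈ 25,232.6 × g
Target RCF = 0.65 × 25,232.6 ≈ 16,401.2 × g
Your rotor: r = 37.3 / 2 = 18.65 cm
16,401.2 = 1.118 × 10⁻⁵ × 18.65 × N²
N² = 16,401.2 / (20.8507 × 10⁻⁵) = 78,660,189
N ≈ √78,660,189 ≈ 8,869.1

≈ 8900 RPM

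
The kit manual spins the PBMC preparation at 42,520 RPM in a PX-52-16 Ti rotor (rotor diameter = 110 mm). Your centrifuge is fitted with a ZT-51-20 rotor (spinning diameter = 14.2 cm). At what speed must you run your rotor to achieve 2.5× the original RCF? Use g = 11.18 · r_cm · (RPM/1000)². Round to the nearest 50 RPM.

≈ 59150 RPM

Original rotor: r = 110 mm / 2 = 55 mm = 5.5 cm
RCF = 11.18 × r × (N/1000)²
RCF_original = 11.18 × 5.5 × (42.52)² = 11.18 × 5.5 × 1,807.9504 ≈ 111,170.9 × g
Target RCF = 2.5 × 111,170.9 ≈ 277,927.2 × g
Your rotor: r = 14.2 / 2 = 7.1 cm
277,927.2 = 11.18 × 7.1 × (N/1000)²
(N/1000)² = 277,927.2 / 79.378 = 3501.313
N = 1000 × √3501.313 ≈ 59,171.9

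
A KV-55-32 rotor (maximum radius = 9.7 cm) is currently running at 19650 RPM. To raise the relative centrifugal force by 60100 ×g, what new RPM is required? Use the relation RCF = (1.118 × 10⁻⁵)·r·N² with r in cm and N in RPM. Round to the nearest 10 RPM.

N₂ ≈ 30660 RPM

Current RCF = 1.118 × 10⁻⁵ × 9.7 × (19650)² = 1.118 × 10⁻⁵ × 9.7 × 386,122,500 ≈ 41,873.4 × g
Target RCF = 41,873.4 + 60,100 = 101,973.4 × g
N² = 101,973.4 / (10.8446 × 10⁻⁵) = 940,314,995
N ≈ √940,314,995 ≈ 30,664.6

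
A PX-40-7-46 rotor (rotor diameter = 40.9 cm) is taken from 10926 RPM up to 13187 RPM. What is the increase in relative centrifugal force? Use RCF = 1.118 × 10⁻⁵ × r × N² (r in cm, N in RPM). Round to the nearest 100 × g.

12500 ×g

r = 40.9 / 2 = 20.45 cm
RCF₁ = 1.118 × 10⁻⁵ × 20.45 × (10926)² = 1.118 × 10⁻⁵ × 20.45 × 119,377,476 ≈ 27,293.4 × g
RCF₂ = 1.118 × 10⁻⁵ × 20.45 × (13187)² = 1.118 × 10⁻⁵ × 20.45 × 173,896,969 ≈ 39,758.2 × g
Increase = 39,758.2 − 27,293.4 = 12,464.8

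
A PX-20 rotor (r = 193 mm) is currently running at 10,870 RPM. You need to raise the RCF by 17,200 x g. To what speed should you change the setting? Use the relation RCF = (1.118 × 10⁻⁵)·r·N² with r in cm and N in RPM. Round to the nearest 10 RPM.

r = 193 mm = 19.3 cm
Current RCF = 1.118 × 10⁻⁵ × 19.3 × (10870)² = 1.118 × 10⁻⁵ × 19.3 × 118,156,900 ≈ 25,495.2 × g
Target RCF = 25,495.2 + 17,200 = 42,695.2 × g
N² = 42,695.2 / (21.5774 × 10⁻⁵) = 197,869,994
N ≈ √197,869,994 ≈ 14,066.6

N₂ ≈ 14070 RPM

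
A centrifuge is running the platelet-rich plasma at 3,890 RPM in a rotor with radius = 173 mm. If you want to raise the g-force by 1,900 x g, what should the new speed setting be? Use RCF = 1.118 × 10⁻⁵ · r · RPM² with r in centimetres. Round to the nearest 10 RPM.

r = 173 mm = 17.3 cm
Current RCF = 1.118 × 10⁻⁵ × 17.3 × (3890)² = 1.118 × 10⁻⁵ × 17.3 × 15,132,100 ≈ 2,926.8 × g
Target RCF = 2,926.8 + 1,900 = 4,826.8 × g
N² = 4,826.8 / (19.3414 × 10⁻⁵) = 24,955,794
N ≈ √24,955,794 ≈ 4,995.6

≈ 5000 RPM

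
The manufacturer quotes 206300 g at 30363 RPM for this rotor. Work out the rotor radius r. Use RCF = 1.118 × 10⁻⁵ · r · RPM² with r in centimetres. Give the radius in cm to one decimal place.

r ≈ 20.0 cm

206300 = 1.118 × 10⁻⁵ × r × (30363)²
r = 206300 / (1.118 × 10⁻⁵ × 921,911,769) = 206300 / 10306.97 ≈ 20.016 cm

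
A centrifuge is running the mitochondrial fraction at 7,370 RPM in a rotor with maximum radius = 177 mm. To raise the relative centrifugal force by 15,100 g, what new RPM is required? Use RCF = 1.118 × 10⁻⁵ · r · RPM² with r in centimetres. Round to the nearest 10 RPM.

≈ 11430 RPM

r = 177 mm = 17.7 cm
Current RCF = 1.118 × 10⁻⁵ × 17.7 × (7370)² = 1.118 × 10⁻⁵ × 17.7 × 54,316,900 ≈ 10,748.6 × g
Target RCF = 10,748.6 + 15,100 = 25,848.6 × g
N² = 25,848.6 / (19.7886 × 10⁻⁵) = 130,623,692
N ≈ √130,623,692 ≈ 11,429.1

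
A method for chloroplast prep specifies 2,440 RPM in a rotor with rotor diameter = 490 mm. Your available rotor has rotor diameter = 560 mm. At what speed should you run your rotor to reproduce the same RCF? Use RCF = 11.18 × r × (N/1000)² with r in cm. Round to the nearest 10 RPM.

Original rotor: r = 490 mm / 2 = 245 mm = 24.5 cm
RCF_original = 11.18 × 24.5 × (2.44)² = 11.18 × 24.5 × 5.9536 ≈ 1,630.8 × g
Your rotor: r = 560 mm / 2 = 280 mm = 28 cm
1,630.8 = 11.18 × 28 × (N/1000)²
(N/1000)² = 1,630.8 / 313.04 = 5.209558
N = 1000 × √5.209558 ≈ 2,282.4

≈ 2280 RPM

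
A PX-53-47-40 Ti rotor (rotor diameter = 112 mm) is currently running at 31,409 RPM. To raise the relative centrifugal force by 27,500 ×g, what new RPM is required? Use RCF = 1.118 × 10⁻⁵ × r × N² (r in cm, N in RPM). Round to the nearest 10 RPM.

r = 112 mm / 2 = 56 mm = 5.6 cm
Current RCF = 1.118 × 10⁻⁵ × 5.6 × (31409)² = 1.118 × 10⁻⁵ × 5.6 × 986,525,281 ≈ 61,764.4 × g
Target RCF = 61,764.4 + 27,500 = 89,264.4 × g
N² = 89,264.4 / (6.2608 × 10⁻⁵) = 1,425,766,675
N ≈ √1,425,766,675 ≈ 37,759.3

≈ 37760 RPM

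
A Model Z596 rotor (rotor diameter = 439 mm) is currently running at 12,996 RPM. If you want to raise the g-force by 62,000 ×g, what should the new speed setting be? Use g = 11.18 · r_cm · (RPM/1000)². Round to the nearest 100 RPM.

r = 439 mm / 2 = 219.5 mm = 21.95 cm
Current RCF = 11.18 × 21.95 × (12.996)² = 11.18 × 21.95 × 168.896016 ≈ 41,447.3 × g
Target RCF = 41,447.3 + 62,000 = 103,447.3 × g
(N/1000)² = 103,447.3 / 245.401 = 421.5439
N = 1000 × √421.5439 ≈ 20,531.5

20500 RPM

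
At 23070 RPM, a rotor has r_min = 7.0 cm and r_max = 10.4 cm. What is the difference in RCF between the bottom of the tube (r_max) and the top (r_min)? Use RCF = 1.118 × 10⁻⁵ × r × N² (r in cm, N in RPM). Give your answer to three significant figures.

≈ 20200 × g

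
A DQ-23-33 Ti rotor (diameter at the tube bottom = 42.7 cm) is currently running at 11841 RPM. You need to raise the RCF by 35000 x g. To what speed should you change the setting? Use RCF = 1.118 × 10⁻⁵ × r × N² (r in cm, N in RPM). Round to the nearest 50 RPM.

N₂ ≈ 16950 RPM

r = 42.7 / 2 = 21.35 cm
Current RCF = 1.118 × 10⁻⁵ × 21.35 × (11841)² = 1.118 × 10⁻⁵ × 21.35 × 140,209,281 ≈ 33,467 × g
Target RCF = 33,467 + 35,000 = 68,467 × g
N² = 68,467 / (23.8693 × 10⁻⁵) = 286,841,256
N ≈ √286,841,256 ≈ 16,936.4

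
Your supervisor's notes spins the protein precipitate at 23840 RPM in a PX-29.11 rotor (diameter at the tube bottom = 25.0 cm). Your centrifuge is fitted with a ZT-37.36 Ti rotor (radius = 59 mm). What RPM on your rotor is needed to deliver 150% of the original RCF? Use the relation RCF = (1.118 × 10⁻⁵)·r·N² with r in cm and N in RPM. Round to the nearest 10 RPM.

Original rotor: r = 25.0 / 2 = 12.5 cm
RCF_original = 1.118 × 10⁻⁵ × 12.5 × (23840)² = 1.118 × 10⁻⁵ × 12.5 × 568,345,600 ≈ 79,426.3 × g
Target RCF = 1.5 × 79,426.3 ≈ 119,139.5 × g
Your rotor: r = 59 mm = 5.9 cm
119,139.5 = 1.118 × 10⁻⁵ × 5.9 × N²
N² = 119,139.5 / (6.5962 × 10⁻⁵) = 1,806,183,863
N ≈ √1,806,183,863 ≈ 42,499.2

42500 RPM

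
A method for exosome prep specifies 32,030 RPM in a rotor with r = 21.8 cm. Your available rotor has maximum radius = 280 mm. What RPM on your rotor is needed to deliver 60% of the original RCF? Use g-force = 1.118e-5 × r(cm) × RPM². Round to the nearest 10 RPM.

RCF_original = 1.118 × 10⁻⁵ × 21.8 × (32030)² = 1.118 × 10⁻⁵ × 21.8 × 1,025,920,900 ≈ 250,041.5 × g
Target RCF = 0.6 × 250,041.5 ≈ 150,024.9 × g
Your rotor: r = 280 mm = 28.0 cm
150,024.9 = 1.118 × 10⁻⁵ × 28 × N²
N² = 150,024.9 / (31.304 × 10⁻⁵) = 479,251,533
N ≈ √479,251,533 ≈ 21,891.8

≈ 21890 RPM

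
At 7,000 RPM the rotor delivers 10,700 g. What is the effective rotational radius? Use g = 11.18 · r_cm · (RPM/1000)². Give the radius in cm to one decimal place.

10700 = 11.18 × r × (7)²
r = 10700 / (11.18 × 49) = 10700 / 547.82 ≈ 19.532 cm

r ≈ 19.5 cm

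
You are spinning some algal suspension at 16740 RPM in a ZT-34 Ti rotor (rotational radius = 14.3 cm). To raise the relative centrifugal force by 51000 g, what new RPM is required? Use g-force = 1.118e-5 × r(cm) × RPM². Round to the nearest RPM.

N₂ ≈ 24479 RPM

Current RCF = 1.118 × 10⁻⁵ × 14.3 × (16740)² = 1.118 × 10⁻⁵ × 14.3 × 280,227,600 ≈ 44,801.1 × g
Target RCF = 44,801.1 + 51,000 = 95,801.1 × g
N² = 95,801.1 / (15.9874 × 10⁻⁵) = 599,228,768
N ≈ √599,228,768 ≈ 24,479.1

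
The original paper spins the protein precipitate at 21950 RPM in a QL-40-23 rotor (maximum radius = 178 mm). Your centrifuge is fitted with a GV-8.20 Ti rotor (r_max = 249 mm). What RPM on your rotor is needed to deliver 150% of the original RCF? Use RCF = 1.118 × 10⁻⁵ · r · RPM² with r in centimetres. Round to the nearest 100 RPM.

≈ 22700 RPM

Original rotor: r = 178 mm = 17.8 cm
RCF = 1.118 × 10⁻⁵ × r × N²
RCF_original = 1.118 × 10⁻⁵ × 17.8 × (21950)² = 1.118 × 10⁻⁵ × 17.8 × 481,802,500 ≈ 95,880.6 × g
Target RCF = 1.5 × 95,880.6 ≈ 143,820.9 × g
Your rotor: r = 249 mm = 24.9 cm
143,820.9 = 1.118 × 10⁻⁵ × 24.9 × N²
N² = 143,820.9 / (27.8382 × 10⁻⁵) = 516,631,463
N ≈ √516,631,463 ≈ 22,729.5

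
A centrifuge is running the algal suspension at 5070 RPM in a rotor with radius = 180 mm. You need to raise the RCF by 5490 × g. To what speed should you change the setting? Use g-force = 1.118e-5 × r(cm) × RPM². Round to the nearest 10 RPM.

r = 180 mm = 18.0 cm
Current RCF = 1.118 × 10⁻⁵ × 18 × (5070)² = 1.118 × 10⁻⁵ × 18 × 25,704,900 ≈ 5,172.9 × g
Target RCF = 5,172.9 + 5,490 = 10,662.9 × g
N² = 10,662.9 / (20.124 × 10⁻⁵) = 52,985,987
N ≈ √52,985,987 ≈ 7,279.1

7280 RPM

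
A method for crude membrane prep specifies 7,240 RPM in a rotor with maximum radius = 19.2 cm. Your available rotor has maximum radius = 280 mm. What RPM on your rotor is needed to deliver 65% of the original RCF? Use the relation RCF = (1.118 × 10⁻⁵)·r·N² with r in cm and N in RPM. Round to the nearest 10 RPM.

≈ 4830 RPM

RCF_original = 1.118 × 10⁻⁵ × 19.2 × (7240)² = 1.118 × 10⁻⁵ × 19.2 × 52,417,600 ≈ 11,251.8 × g
Target RCF = 0.65 × 11,251.8 ≈ 7,313.7 × g
Your rotor: r = 280 mm = 28.0 cm
7,313.7 = 1.118 × 10⁻⁵ × 28 × N²
N² = 7,313.7 / (31.304 × 10⁻⁵) = 23,363,468
N ≈ √23,363,468 ≈ 4,833.6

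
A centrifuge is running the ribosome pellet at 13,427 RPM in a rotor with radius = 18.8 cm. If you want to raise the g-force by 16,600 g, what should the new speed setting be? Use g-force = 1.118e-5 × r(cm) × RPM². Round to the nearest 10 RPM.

16100 RPM

Current RCF = 1.118 × 10⁻⁵ × 18.8 × (13427)² = 1.118 × 10⁻⁵ × 18.8 × 180,284,329 ≈ 37,892.9 × g
Target RCF = 37,892.9 + 16,600 = 54,492.9 × g
N² = 54,492.9 / (21.0184 × 10⁻⁵) = 259,262,836
N ≈ √259,262,836 ≈ 16,101.6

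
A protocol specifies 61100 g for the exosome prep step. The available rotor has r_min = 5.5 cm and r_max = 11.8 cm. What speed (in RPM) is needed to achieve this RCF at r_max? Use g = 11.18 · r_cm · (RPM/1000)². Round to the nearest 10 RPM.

21520 RPM

Use r_max = 11.8 cm.
61,100 = 11.18 × 11.8 × (N/1000)²
(N/1000)² = 61,100 / 131.924 = 463.1454
N = 1000 × √463.1454 ≈ 21,520.8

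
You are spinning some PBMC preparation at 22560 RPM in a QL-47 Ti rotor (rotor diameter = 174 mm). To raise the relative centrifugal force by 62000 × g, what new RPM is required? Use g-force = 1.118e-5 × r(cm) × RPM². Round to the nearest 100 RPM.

≈ 33900 RPM

r = 174 mm / 2 = 87 mm = 8.7 cm
Current RCF = 1.118 × 10⁻⁵ × 8.7 × (22560)² = 1.118 × 10⁻⁵ × 8.7 × 508,953,600 ≈ 49,503.9 × g
Target RCF = 49,503.9 + 62,000 = 111,503.9 × g
N² = 111,503.9 / (9.7266 × 10⁻⁵) = 1,146,381,058
N ≈ √1,146,381,058 ≈ 33,858.2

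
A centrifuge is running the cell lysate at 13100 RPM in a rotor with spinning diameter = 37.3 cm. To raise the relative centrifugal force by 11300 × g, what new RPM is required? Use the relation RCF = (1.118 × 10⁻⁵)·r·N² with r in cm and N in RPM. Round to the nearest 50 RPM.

r = 37.3 / 2 = 18.65 cm
Current RCF = 1.118 × 10⁻⁵ × 18.65 × (13100)² = 1.118 × 10⁻⁵ × 18.65 × 171,610,000 ≈ 35,781.9 × g
Target RCF = 35,781.9 + 11,300 = 47,081.9 × g
N² = 47,081.9 / (20.8507 × 10⁻⁵) = 225,804,889
N ≈ √225,804,889 ≈ 15,026.8

≈ 15050 RPM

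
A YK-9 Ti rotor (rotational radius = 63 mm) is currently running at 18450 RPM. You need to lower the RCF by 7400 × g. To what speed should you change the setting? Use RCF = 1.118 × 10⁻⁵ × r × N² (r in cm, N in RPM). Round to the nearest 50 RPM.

15350 RPM

r = 63 mm = 6.3 cm
Current RCF = 1.118 × 10⁻⁵ × 6.3 × (18450)² = 1.118 × 10⁻⁵ × 6.3 × 340,402,500 ≈ 23,975.9 × g
Target RCF = 23,975.9 − 7,400 = 16,575.9 × g
N² = 16,575.9 / (7.0434 × 10⁻⁵) = 235,339,467
N ≈ √235,339,467 ≈ 15,340.8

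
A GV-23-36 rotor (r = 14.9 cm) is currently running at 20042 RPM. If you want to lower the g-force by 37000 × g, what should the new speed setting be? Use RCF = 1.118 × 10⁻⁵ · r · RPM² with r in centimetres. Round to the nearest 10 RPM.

N₂ ≈ 13400 RPM

Current RCF = 1.118 × 10⁻⁵ × 14.9 × (20042)² = 1.118 × 10⁻⁵ × 14.9 × 401,681,764 ≈ 66,913 × g
Target RCF = 66,913 − 37,000 = 29,913 × g
N² = 29,913 / (16.6582 × 10⁻⁵) = 179,569,221
N ≈ √179,569,221 ≈ 13,400.3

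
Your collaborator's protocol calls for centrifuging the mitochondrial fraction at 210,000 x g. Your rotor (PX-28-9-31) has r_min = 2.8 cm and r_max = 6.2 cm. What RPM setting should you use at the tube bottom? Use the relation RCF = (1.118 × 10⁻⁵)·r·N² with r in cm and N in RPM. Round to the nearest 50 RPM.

55050 RPM

Use r_max = 6.2 cm.
RCF = 1.118 × 10⁻⁵ × r × N²
210,000 = 1.118 × 10⁻⁵ × 6.2 × N²
N² = 210,000 / (6.9316 × 10⁻⁵) = 3,029,603,555
N ≈ √3,029,603,555 ≈ 55,041.8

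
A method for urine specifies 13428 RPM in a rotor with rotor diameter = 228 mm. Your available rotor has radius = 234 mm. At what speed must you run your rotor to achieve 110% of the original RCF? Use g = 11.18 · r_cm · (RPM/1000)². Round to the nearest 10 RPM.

9830 RPM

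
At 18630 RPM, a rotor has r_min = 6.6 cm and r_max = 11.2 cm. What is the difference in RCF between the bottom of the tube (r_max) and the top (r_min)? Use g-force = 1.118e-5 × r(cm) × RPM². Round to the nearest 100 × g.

RCF_max = 1.118 × 10⁻⁵ × 11.2 × (18630)² = 1.118 × 10⁻⁵ × 11.2 × 347,076,900 ≈ 43,459.6 × g
RCF_min = 1.118 × 10⁻⁵ × 6.6 × (18630)² = 1.118 × 10⁻⁵ × 6.6 × 347,076,900 ≈ 25,610.1 × g
ΔRCF = 43,459.6 − 25,610.1 = 17,849.5

17800 x g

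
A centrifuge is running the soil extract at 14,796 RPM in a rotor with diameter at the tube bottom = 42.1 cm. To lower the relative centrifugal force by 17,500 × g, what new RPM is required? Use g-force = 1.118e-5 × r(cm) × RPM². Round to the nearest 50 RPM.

12000 RPM

r = 42.1 / 2 = 21.05 cm
Current RCF = 1.118 × 10⁻⁵ × 21.05 × (14796)² = 1.118 × 10⁻⁵ × 21.05 × 218,921,616 ≈ 51,520.8 × g
Target RCF = 51,520.8 − 17,500 = 34,020.8 × g
N² = 34,020.8 / (23.5339 × 10⁻⁵) = 144,560,825
N ≈ √144,560,825 ≈ 12,023.3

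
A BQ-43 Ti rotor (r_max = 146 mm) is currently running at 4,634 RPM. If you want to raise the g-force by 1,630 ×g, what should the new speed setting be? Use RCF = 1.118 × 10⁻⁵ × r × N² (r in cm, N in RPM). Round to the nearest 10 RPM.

N₂ ≈ 5610 RPM

r = 146 mm = 14.6 cm
Current RCF = 1.118 × 10⁻⁵ × 14.6 × (4634)² = 1.118 × 10⁻⁵ × 14.6 × 21,473,956 ≈ 3,505.2 × g
Target RCF = 3,505.2 + 1,630 = 5,135.2 × g
N² = 5,135.2 / (16.3228 × 10⁻⁵) = 31,460,289
N ≈ √31,460,289 ≈ 5,608.9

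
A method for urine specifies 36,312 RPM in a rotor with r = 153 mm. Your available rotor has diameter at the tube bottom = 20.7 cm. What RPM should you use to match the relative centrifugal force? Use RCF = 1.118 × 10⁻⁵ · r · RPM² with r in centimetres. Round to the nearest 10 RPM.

44150 RPM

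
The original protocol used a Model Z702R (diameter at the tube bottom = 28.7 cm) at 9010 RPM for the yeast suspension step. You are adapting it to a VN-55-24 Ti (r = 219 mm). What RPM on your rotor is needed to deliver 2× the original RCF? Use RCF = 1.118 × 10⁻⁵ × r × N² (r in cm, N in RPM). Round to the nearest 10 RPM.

Original rotor: r = 28.7 / 2 = 14.35 cm
RCF_original = 1.118 × 10⁻⁵ × 14.35 × (9010)² = 1.118 × 10⁻⁵ × 14.35 × 81,180,100 ≈ 13,024 × g
Target RCF = 2 × 13,024 ≈ 26,048 × g
Your rotor: r = 219 mm = 21.9 cm
26,048 = 1.118 × 10⁻⁵ × 21.9 × N²
N² = 26,048 / (24.4842 × 10⁻⁵) = 106,386,976
N ≈ √106,386,976 ≈ 10,314.4

10310 RPM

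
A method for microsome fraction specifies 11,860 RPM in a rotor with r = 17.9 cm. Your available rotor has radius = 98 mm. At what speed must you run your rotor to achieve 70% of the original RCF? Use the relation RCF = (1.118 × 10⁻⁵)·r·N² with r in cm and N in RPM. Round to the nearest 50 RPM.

RCF_original = 1.118 × 10⁻⁵ × 17.9 × (11860)² = 1.118 × 10⁻⁵ × 17.9 × 140,659,600 ≈ 28,149.1 × g
Target RCF = 0.7 × 28,149.1 ≈ 19,704.4 × g
Your rotor: r = 98 mm = 9.8 cm
19,704.4 = 1.118 × 10⁻⁵ × 9.8 × N²
N² = 19,704.4 / (10.9564 × 10⁻⁵) = 179,843,744
N ≈ √179,843,744 ≈ 13,410.6

≈ 13400 RPM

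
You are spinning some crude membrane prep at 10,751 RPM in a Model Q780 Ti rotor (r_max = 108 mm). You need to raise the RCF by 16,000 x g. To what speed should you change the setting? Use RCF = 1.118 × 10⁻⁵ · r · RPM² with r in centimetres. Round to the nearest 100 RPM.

15800 RPM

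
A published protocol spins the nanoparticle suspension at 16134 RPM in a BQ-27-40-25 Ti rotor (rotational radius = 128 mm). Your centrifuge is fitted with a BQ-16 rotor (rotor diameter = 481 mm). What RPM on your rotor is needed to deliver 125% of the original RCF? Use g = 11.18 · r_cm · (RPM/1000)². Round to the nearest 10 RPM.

≈ 13160 RPM

Original rotor: r = 128 mm = 12.8 cm
RCF = 11.18 × r × (N/1000)²
RCF_original = 11.18 × 12.8 × (16.134)² = 11.18 × 12.8 × 260.305956 ≈ 37,250.8 × g
Target RCF = 1.25 × 37,250.8 ≈ 46,563.5 × g
Your rotor: r = 481 mm / 2 = 240.5 mm = 24.05 cm
46,563.5 = 11.18 × 24.05 × (N/1000)²
(N/1000)² = 46,563.5 / 268.879 = 173.1764
N = 1000 × √173.1764 ≈ 13,159.7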